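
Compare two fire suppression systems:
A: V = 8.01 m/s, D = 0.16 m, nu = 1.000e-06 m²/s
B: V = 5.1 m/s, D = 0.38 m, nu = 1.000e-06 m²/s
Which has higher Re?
Re(A) = 1.282e+06, Re(B) = 1.938e+06. Answer: B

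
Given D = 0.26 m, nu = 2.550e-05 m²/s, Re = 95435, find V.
Formula: Re = \frac{V D}{\nu}
Substituting knowns: 95435 = V·0.26/2.550e-05
Solving for V: V = 95435·2.550e-05/0.26 = 9.36 m/s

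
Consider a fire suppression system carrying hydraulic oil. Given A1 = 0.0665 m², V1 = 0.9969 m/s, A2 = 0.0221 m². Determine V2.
Formula: V_2 = \frac{A_1 V_1}{A_2}
V2 = 0.0665·0.9969/0.0221 = 3 m/s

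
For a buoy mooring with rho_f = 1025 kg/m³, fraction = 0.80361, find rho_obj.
Formula: f_{sub} = \frac{\rho_{obj}}{\rho_f}
Substituting knowns: 0.80361 = rho_obj/1025
Solving for rho_obj: rho_obj = 0.80361·1025 = 823.7 kg/m³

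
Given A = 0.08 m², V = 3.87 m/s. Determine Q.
Formula: Q = A V
Q = 0.08·3.87·1000 = 309.6 L/s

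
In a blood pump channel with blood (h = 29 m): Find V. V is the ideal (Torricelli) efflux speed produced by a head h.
Formula: V = \sqrt{2 g h}
V = √(2·9.81·29) = 23.85 m/s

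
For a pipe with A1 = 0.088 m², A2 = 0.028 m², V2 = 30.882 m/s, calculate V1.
Formula: V_2 = \frac{A_1 V_1}{A_2}
Substituting knowns: 30.882 = 0.088·V1/0.028
Solving for V1: V1 = 30.882·0.028/0.088 = 9.826 m/s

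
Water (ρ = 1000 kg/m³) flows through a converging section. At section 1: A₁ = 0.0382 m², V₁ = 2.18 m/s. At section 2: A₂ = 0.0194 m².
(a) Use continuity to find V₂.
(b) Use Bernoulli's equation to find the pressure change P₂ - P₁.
(a) Continuity: A₁V₁=A₂V₂ -> V₂=A₁V₁/A₂=0.0382*2.18/0.0194=4.29 m/s
(b) Bernoulli: P₂-P₁=0.5*rho*(V₁^2-V₂^2)/1000=0.5*1000*(2.18^2-4.29^2)/1000=-6.826 kPa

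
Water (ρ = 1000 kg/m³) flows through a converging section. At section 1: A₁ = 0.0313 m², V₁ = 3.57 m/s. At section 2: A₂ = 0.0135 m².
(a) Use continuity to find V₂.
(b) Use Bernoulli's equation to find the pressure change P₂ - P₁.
(a) Continuity: A₁V₁=A₂V₂ -> V₂=A₁V₁/A₂=0.0313*3.57/0.0135=8.28 m/s
(b) Bernoulli: P₂-P₁=0.5*rho*(V₁^2-V₂^2)/1000=0.5*1000*(3.57^2-8.28^2)/1000=-27.91 kPa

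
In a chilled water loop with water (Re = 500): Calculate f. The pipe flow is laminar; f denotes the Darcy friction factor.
Formula: f = \frac{64}{Re}
f = 64/500 = 0.128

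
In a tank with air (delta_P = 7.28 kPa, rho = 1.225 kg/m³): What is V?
Formula: V = \sqrt{\frac{2 \Delta P}{\rho}}
V = √(2·(7.28·1000)/1.225) = 109 m/s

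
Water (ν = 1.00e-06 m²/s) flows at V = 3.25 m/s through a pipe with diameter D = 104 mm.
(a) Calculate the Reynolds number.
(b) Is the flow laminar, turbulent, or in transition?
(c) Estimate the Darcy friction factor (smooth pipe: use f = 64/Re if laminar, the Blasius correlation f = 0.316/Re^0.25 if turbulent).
(a) Re = V·D/ν = 3.25·0.104/1.00e-06 = 338000
(b) Flow regime: turbulent (Re > 4000)
(c) Friction factor: f = 0.316/Re^0.25 = 0.316/338000^0.25 = 0.01311 (Blasius is strictly valid for Re ≲ 1e5; used here as the smooth-pipe estimate the problem specifies)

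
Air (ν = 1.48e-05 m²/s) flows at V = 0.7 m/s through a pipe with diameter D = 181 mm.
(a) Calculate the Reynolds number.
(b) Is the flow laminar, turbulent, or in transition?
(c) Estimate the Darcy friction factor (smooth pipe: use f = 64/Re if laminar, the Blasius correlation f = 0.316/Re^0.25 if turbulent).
(a) Re = V·D/ν = 0.7·0.181/1.48e-05 = 8560.8
(b) Flow regime: turbulent (Re > 4000)
(c) Friction factor: f = 0.316/Re^0.25 = 0.316/8560.8^0.25 = 0.03285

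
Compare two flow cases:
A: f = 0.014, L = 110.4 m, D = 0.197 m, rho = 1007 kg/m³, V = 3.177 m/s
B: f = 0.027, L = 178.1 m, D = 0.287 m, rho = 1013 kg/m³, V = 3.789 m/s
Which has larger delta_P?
delta_P(A) = 39.87 kPa, delta_P(B) = 121.8 kPa. Answer: B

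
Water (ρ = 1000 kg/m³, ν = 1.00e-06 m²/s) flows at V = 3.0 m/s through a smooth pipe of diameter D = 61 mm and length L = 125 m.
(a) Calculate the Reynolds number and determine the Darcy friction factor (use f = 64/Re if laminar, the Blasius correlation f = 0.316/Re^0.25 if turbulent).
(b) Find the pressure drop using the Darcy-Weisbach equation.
(a) Re = V·D/ν = 3.0·0.061/1.00e-06 = 183000 → turbulent (Re > 4000); f = 0.316/Re^0.25 = 0.316/183000^0.25 = 0.015278 (Blasius is strictly valid for Re ≲ 1e5; used here as the smooth-pipe estimate the problem specifies)
(b) Darcy-Weisbach: ΔP = f·(L/D)·½ρV²/1000 = 0.015278·(125/0.061)·½·1000·3.0²/1000 = 140.9 kPa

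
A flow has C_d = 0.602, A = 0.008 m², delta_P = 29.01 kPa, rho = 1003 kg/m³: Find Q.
Formula: Q = C_d A \sqrt{\frac{2 \Delta P}{\rho}}
Q = 0.602·0.008·√(2·(29.01·1000)/1003)·1000 = 36.63 L/s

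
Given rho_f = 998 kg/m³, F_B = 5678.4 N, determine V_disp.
Formula: F_B = \rho_f g V_{disp}
Substituting knowns: 5678.4 = 998·9.81·V_disp
Solving for V_disp: V_disp = 5678.4/(998·9.81) = 0.58 m³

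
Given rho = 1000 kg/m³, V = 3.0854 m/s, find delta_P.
Formula: V = \sqrt{\frac{2 \Delta P}{\rho}}
Substituting knowns: 3.0854 = √(2·(delta_P·1000)/1000)
Solving for delta_P: delta_P = 3.0854²·1000/2/1000 = 4.76 kPa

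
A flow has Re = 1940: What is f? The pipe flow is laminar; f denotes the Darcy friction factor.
Formula: f = \frac{64}{Re}
f = 64/1940 = 0.03299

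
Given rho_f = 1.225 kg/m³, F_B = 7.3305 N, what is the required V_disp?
Formula: F_B = \rho_f g V_{disp}
Substituting knowns: 7.3305 = 1.225·9.81·V_disp
Solving for V_disp: V_disp = 7.3305/(1.225·9.81) = 0.61 m³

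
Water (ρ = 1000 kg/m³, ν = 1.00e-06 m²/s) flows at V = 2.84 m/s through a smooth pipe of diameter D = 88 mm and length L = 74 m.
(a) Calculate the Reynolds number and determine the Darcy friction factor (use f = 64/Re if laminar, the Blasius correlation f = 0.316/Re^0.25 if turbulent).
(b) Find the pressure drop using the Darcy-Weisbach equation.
(a) Re = V·D/ν = 2.84·0.088/1.00e-06 = 249920 → turbulent (Re > 4000); f = 0.316/Re^0.25 = 0.316/249920^0.25 = 0.014133 (Blasius is strictly valid for Re ≲ 1e5; used here as the smooth-pipe estimate the problem specifies)
(b) Darcy-Weisbach: ΔP = f·(L/D)·½ρV²/1000 = 0.014133·(74/0.088)·½·1000·2.84²/1000 = 47.93 kPa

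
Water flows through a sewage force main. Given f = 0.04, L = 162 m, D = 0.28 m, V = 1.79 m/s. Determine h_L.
Formula: h_L = f \frac{L}{D} \frac{V^2}{2g}
h_L = 0.04·(162/0.28)·1.79²/(2·9.81) = 3.779 m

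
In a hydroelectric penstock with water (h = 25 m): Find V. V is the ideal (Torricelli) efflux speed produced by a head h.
Formula: V = \sqrt{2 g h}
V = √(2·9.81·25) = 22.15 m/s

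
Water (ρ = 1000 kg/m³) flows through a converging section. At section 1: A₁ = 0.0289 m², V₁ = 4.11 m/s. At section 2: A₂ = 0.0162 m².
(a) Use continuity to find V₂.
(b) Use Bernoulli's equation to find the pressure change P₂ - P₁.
(a) Continuity: A₁V₁=A₂V₂ -> V₂=A₁V₁/A₂=0.0289*4.11/0.0162=7.33 m/s
(b) Bernoulli: P₂-P₁=0.5*rho*(V₁^2-V₂^2)/1000=0.5*1000*(4.11^2-7.33^2)/1000=-18.42 kPa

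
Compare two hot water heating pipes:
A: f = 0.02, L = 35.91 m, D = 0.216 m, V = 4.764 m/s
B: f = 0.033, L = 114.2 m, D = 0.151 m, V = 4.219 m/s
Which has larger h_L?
h_L(A) = 3.846 m, h_L(B) = 22.64 m. Answer: B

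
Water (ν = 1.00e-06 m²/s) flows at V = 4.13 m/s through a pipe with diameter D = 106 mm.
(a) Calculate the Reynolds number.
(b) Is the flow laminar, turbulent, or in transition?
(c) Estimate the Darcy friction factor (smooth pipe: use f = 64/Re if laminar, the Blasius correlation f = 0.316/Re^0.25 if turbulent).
(a) Re = V·D/ν = 4.13·0.106/1.00e-06 = 437780
(b) Flow regime: turbulent (Re > 4000)
(c) Friction factor: f = 0.316/Re^0.25 = 0.316/437780^0.25 = 0.01228 (Blasius is strictly valid for Re ≲ 1e5; used here as the smooth-pipe estimate the problem specifies)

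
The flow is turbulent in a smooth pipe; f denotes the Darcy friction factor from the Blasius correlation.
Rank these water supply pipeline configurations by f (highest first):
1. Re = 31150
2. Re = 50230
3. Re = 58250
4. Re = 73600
Case 1: f = 0.02379
Case 2: f = 0.02111
Case 3: f = 0.02034
Case 4: f = 0.01919
Ranking (highest first): 1, 2, 3, 4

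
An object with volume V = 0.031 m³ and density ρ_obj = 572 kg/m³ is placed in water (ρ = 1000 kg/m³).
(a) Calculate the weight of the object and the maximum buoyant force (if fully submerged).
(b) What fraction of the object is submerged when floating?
(a) W=rho_obj*g*V=572*9.81*0.031=174.0 N; F_B(max)=rho*g*V=1000*9.81*0.031=304.1 N
(b) Floating fraction=rho_obj/rho=572/1000=0.572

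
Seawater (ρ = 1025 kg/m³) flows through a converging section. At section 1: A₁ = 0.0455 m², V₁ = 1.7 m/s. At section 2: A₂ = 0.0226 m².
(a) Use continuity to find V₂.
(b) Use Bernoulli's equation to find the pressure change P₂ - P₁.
(a) Continuity: A₁V₁=A₂V₂ -> V₂=A₁V₁/A₂=0.0455*1.7/0.0226=3.42 m/s
(b) Bernoulli: P₂-P₁=0.5*rho*(V₁^2-V₂^2)/1000=0.5*1025*(1.7^2-3.42^2)/1000=-4.513 kPa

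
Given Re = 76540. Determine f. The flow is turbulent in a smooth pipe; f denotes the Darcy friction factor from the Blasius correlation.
Formula: f = \frac{0.316}{Re^{0.25}}
f = 0.316/76540^0.25 = 0.019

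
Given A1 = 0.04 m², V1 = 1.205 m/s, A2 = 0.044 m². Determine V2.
Formula: V_2 = \frac{A_1 V_1}{A_2}
V2 = 0.04·1.205/0.044 = 1.095 m/s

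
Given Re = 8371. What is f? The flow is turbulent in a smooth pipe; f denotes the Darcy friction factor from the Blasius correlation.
Formula: f = \frac{0.316}{Re^{0.25}}
f = 0.316/8371^0.25 = 0.03304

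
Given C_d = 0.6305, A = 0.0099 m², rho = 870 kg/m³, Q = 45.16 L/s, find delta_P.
Formula: Q = C_d A \sqrt{\frac{2 \Delta P}{\rho}}
Substituting knowns: 45.16 = 0.6305·0.0099·√(2·(delta_P·1000)/870)·1000
Solving for delta_P: delta_P = ((45.16/1000)/(0.6305·0.0099))²·870/2/1000 = 22.77 kPa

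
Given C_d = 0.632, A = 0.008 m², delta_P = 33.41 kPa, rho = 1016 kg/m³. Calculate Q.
Formula: Q = C_d A \sqrt{\frac{2 \Delta P}{\rho}}
Q = 0.632·0.008·√(2·(33.41·1000)/1016)·1000 = 41 L/s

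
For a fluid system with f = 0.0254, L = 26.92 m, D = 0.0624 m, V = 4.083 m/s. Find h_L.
Formula: h_L = f \frac{L}{D} \frac{V^2}{2g}
h_L = 0.0254·(26.92/0.0624)·4.083²/(2·9.81) = 9.311 m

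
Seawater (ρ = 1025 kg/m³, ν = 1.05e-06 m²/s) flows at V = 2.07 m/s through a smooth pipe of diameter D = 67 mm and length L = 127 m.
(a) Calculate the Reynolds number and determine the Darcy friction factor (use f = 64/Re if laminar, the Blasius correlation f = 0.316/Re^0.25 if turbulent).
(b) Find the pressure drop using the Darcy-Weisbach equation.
(a) Re = V·D/ν = 2.07·0.067/1.05e-06 = 132090 → turbulent (Re > 4000); f = 0.316/Re^0.25 = 0.316/132090^0.25 = 0.016576 (Blasius is strictly valid for Re ≲ 1e5; used here as the smooth-pipe estimate the problem specifies)
(b) Darcy-Weisbach: ΔP = f·(L/D)·½ρV²/1000 = 0.016576·(127/0.067)·½·1025·2.07²/1000 = 69 kPa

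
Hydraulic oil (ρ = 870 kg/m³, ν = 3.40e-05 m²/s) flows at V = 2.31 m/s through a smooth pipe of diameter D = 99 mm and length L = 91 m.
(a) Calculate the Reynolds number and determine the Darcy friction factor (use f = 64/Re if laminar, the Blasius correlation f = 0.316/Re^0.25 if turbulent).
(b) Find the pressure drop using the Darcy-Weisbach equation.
(a) Re = V·D/ν = 2.31·0.099/3.40e-05 = 6726.2 → turbulent (Re > 4000); f = 0.316/Re^0.25 = 0.316/6726.2^0.25 = 0.034894
(b) Darcy-Weisbach: ΔP = f·(L/D)·½ρV²/1000 = 0.034894·(91/0.099)·½·870·2.31²/1000 = 74.45 kPa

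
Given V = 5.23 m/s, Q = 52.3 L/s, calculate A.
Formula: Q = A V
Substituting knowns: 52.3 = A·5.23·1000
Solving for A: A = (52.3/1000)/5.23 = 0.01 m²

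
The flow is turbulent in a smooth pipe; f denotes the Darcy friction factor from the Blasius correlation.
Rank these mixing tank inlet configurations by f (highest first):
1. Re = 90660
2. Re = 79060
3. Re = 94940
Case 1: f = 0.01821
Case 2: f = 0.01885
Case 3: f = 0.018
Ranking (highest first): 2, 1, 3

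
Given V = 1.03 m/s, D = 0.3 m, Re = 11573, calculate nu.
Formula: Re = \frac{V D}{\nu}
Substituting knowns: 11573 = 1.03·0.3/nu
Solving for nu: nu = 1.03·0.3/11573 = 2.670e-05 m²/s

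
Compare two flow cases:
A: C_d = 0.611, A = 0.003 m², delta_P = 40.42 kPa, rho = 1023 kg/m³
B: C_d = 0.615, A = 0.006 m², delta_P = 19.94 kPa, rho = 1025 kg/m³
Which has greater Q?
Q(A) = 16.29 L/s, Q(B) = 23.02 L/s. Answer: B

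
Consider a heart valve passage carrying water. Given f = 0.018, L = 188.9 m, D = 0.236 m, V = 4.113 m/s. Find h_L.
Formula: h_L = f \frac{L}{D} \frac{V^2}{2g}
h_L = 0.018·(188.9/0.236)·4.113²/(2·9.81) = 12.42 m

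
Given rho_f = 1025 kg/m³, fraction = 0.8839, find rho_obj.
Formula: f_{sub} = \frac{\rho_{obj}}{\rho_f}
Substituting knowns: 0.8839 = rho_obj/1025
Solving for rho_obj: rho_obj = 0.8839·1025 = 906 kg/m³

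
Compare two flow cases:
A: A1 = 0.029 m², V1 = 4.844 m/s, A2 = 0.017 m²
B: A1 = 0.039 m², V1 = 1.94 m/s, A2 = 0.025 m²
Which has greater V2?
V2(A) = 8.263 m/s, V2(B) = 3.026 m/s. Answer: A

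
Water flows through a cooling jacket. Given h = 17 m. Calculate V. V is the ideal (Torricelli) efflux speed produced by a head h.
Formula: V = \sqrt{2 g h}
V = √(2·9.81·17) = 18.26 m/s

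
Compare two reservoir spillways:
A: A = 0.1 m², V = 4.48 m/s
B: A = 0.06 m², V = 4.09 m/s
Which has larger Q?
Q(A) = 448 L/s, Q(B) = 245.4 L/s. Answer: A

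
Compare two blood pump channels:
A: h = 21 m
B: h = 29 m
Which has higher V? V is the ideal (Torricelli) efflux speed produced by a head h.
V(A) = 20.3 m/s, V(B) = 23.85 m/s. Answer: B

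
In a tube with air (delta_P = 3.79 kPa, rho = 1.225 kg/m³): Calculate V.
Formula: V = \sqrt{\frac{2 \Delta P}{\rho}}
V = √(2·(3.79·1000)/1.225) = 78.66 m/s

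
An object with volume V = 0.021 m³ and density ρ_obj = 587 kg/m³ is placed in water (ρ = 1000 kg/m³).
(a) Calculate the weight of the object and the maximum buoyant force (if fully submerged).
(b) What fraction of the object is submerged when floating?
(a) W=rho_obj*g*V=587*9.81*0.021=120.9 N; F_B(max)=rho*g*V=1000*9.81*0.021=206.0 N
(b) Floating fraction=rho_obj/rho=587/1000=0.587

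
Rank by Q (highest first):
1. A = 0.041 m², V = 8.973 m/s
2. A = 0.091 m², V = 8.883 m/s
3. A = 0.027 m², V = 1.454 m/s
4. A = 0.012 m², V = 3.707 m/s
Case 1: Q = 367.9 L/s
Case 2: Q = 808.4 L/s
Case 3: Q = 39.26 L/s
Case 4: Q = 44.48 L/s
Ranking (highest first): 2, 1, 4, 3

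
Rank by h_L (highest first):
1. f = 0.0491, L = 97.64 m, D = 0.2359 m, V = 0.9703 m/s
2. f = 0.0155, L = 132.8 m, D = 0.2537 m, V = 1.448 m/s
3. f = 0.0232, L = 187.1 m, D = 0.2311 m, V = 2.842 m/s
Case 1: h_L = 0.9752 m
Case 2: h_L = 0.8671 m
Case 3: h_L = 7.732 m
Ranking (highest first): 3, 1, 2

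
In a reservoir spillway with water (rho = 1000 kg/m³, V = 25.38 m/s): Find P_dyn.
Formula: P_{dyn} = \frac{1}{2} \rho V^2
P_dyn = 0.5·1000·25.38²/1000 = 322.1 kPa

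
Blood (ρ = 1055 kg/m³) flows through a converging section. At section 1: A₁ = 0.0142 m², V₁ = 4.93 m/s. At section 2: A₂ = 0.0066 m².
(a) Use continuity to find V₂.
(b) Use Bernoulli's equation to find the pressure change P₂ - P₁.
(a) Continuity: A₁V₁=A₂V₂ -> V₂=A₁V₁/A₂=0.0142*4.93/0.0066=10.61 m/s
(b) Bernoulli: P₂-P₁=0.5*rho*(V₁^2-V₂^2)/1000=0.5*1055*(4.93^2-10.61^2)/1000=-46.56 kPa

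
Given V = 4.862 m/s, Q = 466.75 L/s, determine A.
Formula: Q = A V
Substituting knowns: 466.75 = A·4.862·1000
Solving for A: A = (466.75/1000)/4.862 = 0.096 m²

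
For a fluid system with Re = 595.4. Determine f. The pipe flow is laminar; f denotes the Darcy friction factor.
Formula: f = \frac{64}{Re}
f = 64/595.4 = 0.1075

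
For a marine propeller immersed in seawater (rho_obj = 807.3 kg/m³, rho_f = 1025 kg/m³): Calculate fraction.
Formula: f_{sub} = \frac{\rho_{obj}}{\rho_f}
fraction = 807.3/1025 = 0.7876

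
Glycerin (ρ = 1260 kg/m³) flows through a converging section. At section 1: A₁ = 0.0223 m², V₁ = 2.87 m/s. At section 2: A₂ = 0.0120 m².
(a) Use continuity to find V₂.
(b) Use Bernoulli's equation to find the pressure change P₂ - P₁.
(a) Continuity: A₁V₁=A₂V₂ -> V₂=A₁V₁/A₂=0.0223*2.87/0.0120=5.33 m/s
(b) Bernoulli: P₂-P₁=0.5*rho*(V₁^2-V₂^2)/1000=0.5*1260*(2.87^2-5.33^2)/1000=-12.71 kPa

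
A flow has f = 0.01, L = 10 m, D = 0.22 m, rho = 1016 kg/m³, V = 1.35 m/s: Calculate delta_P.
Formula: \Delta P = f \frac{L}{D} \frac{\rho V^2}{2}
delta_P = 0.01·(10/0.22)·0.5·1016·1.35²/1000 = 0.4208 kPa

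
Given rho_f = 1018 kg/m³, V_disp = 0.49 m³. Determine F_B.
Formula: F_B = \rho_f g V_{disp}
F_B = 1018·9.81·0.49 = 4893 N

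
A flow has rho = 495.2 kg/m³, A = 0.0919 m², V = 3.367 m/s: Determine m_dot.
Formula: \dot{m} = \rho A V
m_dot = 495.2·0.0919·3.367 = 153.2 kg/s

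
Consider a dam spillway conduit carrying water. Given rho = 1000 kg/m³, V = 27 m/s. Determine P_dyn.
Formula: P_{dyn} = \frac{1}{2} \rho V^2
P_dyn = 0.5·1000·27²/1000 = 364.5 kPa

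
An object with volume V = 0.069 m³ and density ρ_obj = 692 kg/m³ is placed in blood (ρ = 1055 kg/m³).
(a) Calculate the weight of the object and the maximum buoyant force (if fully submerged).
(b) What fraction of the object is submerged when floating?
(a) W=rho_obj*g*V=692*9.81*0.069=468.4 N; F_B(max)=rho*g*V=1055*9.81*0.069=714.1 N
(b) Floating fraction=rho_obj/rho=692/1055=0.656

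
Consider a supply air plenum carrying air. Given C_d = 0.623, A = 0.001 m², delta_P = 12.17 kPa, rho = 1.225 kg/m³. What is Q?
Formula: Q = C_d A \sqrt{\frac{2 \Delta P}{\rho}}
Q = 0.623·0.001·√(2·(12.17·1000)/1.225)·1000 = 87.82 L/s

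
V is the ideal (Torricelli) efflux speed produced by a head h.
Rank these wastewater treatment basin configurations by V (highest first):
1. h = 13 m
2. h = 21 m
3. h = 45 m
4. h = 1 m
Case 1: V = 15.97 m/s
Case 2: V = 20.3 m/s
Case 3: V = 29.71 m/s
Case 4: V = 4.429 m/s
Ranking (highest first): 3, 2, 1, 4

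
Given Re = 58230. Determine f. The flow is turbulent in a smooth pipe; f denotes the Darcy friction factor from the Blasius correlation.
Formula: f = \frac{0.316}{Re^{0.25}}
f = 0.316/58230^0.25 = 0.02034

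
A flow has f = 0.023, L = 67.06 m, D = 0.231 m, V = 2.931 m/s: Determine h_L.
Formula: h_L = f \frac{L}{D} \frac{V^2}{2g}
h_L = 0.023·(67.06/0.231)·2.931²/(2·9.81) = 2.924 m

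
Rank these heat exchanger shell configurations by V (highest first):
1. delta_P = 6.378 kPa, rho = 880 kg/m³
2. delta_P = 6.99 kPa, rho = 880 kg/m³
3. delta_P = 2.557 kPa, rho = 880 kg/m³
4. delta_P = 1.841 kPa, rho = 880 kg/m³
Case 1: V = 3.807 m/s
Case 2: V = 3.986 m/s
Case 3: V = 2.411 m/s
Case 4: V = 2.046 m/s
Ranking (highest first): 2, 1, 3, 4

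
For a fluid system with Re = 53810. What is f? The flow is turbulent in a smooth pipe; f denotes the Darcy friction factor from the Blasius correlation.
Formula: f = \frac{0.316}{Re^{0.25}}
f = 0.316/53810^0.25 = 0.02075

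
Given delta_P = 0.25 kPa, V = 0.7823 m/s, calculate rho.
Formula: V = \sqrt{\frac{2 \Delta P}{\rho}}
Substituting knowns: 0.7823 = √(2·(0.25·1000)/rho)
Solving for rho: rho = 2·(0.25·1000)/0.7823² = 817 kg/m³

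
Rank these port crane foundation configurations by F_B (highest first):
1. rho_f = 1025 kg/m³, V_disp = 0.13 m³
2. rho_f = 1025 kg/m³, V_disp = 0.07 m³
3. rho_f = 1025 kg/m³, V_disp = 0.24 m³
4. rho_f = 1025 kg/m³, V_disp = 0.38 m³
Case 1: F_B = 1307 N
Case 2: F_B = 703.9 N
Case 3: F_B = 2413 N
Case 4: F_B = 3821 N
Ranking (highest first): 4, 3, 1, 2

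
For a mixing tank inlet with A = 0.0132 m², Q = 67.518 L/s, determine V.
Formula: Q = A V
Substituting knowns: 67.518 = 0.0132·V·1000
Solving for V: V = (67.518/1000)/0.0132 = 5.115 m/s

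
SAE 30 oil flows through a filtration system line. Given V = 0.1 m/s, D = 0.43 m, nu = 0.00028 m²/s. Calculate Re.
Formula: Re = \frac{V D}{\nu}
Re = 0.1·0.43/0.00028 = 153.6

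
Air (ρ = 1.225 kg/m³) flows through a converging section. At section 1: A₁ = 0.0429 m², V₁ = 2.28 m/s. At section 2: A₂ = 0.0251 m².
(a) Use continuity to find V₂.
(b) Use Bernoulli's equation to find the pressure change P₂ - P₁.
(a) Continuity: A₁V₁=A₂V₂ -> V₂=A₁V₁/A₂=0.0429*2.28/0.0251=3.90 m/s
(b) Bernoulli: P₂-P₁=0.5*rho*(V₁^2-V₂^2)/1000=0.5*1.225*(2.28^2-3.90^2)/1000=-0.006132 kPa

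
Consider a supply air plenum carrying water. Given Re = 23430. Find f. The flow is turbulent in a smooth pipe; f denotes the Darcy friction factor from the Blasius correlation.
Formula: f = \frac{0.316}{Re^{0.25}}
f = 0.316/23430^0.25 = 0.02554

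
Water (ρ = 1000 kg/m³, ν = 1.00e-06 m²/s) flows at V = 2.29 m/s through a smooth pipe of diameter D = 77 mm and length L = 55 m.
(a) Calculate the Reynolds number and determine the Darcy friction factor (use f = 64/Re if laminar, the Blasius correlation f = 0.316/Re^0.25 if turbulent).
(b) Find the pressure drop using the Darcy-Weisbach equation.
(a) Re = V·D/ν = 2.29·0.077/1.00e-06 = 176330 → turbulent (Re > 4000); f = 0.316/Re^0.25 = 0.316/176330^0.25 = 0.015421 (Blasius is strictly valid for Re ≲ 1e5; used here as the smooth-pipe estimate the problem specifies)
(b) Darcy-Weisbach: ΔP = f·(L/D)·½ρV²/1000 = 0.015421·(55/0.077)·½·1000·2.29²/1000 = 28.88 kPa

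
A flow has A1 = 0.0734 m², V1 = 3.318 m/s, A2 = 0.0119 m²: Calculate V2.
Formula: V_2 = \frac{A_1 V_1}{A_2}
V2 = 0.0734·3.318/0.0119 = 20.47 m/s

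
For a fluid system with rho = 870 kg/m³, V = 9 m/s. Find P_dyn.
Formula: P_{dyn} = \frac{1}{2} \rho V^2
P_dyn = 0.5·870·9²/1000 = 35.23 kPa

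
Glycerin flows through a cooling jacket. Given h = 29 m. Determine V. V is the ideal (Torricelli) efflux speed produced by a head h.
Formula: V = \sqrt{2 g h}
V = √(2·9.81·29) = 23.85 m/s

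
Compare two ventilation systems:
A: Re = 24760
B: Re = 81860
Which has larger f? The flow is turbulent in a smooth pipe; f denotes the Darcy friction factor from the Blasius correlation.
f(A) = 0.02519, f(B) = 0.01868. Answer: A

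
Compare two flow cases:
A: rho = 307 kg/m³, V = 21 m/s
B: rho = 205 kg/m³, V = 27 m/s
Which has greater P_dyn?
P_dyn(A) = 67.69 kPa, P_dyn(B) = 74.72 kPa. Answer: B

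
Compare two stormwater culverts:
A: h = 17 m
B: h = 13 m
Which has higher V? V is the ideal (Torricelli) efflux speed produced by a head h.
V(A) = 18.26 m/s, V(B) = 15.97 m/s. Answer: A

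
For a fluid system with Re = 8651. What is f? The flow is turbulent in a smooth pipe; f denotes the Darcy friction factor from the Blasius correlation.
Formula: f = \frac{0.316}{Re^{0.25}}
f = 0.316/8651^0.25 = 0.03277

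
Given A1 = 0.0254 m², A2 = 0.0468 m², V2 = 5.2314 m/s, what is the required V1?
Formula: V_2 = \frac{A_1 V_1}{A_2}
Substituting knowns: 5.2314 = 0.0254·V1/0.0468
Solving for V1: V1 = 5.2314·0.0468/0.0254 = 9.639 m/s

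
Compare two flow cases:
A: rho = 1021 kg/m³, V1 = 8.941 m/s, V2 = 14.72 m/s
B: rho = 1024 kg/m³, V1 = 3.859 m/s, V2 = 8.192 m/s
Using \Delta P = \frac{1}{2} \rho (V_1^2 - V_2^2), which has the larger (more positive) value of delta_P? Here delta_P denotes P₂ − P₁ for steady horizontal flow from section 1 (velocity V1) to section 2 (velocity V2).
delta_P(A) = -69.8 kPa, delta_P(B) = -26.74 kPa. Answer: B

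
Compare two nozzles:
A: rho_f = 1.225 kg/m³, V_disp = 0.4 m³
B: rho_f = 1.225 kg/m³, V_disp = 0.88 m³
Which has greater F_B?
F_B(A) = 4.807 N, F_B(B) = 10.58 N. Answer: B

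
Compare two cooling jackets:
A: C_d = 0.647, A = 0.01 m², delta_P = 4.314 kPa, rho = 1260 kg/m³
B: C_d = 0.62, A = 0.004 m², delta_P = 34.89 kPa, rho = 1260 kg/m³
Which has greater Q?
Q(A) = 16.93 L/s, Q(B) = 18.46 L/s. Answer: B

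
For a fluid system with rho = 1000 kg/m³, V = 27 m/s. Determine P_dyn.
Formula: P_{dyn} = \frac{1}{2} \rho V^2
P_dyn = 0.5·1000·27²/1000 = 364.5 kPa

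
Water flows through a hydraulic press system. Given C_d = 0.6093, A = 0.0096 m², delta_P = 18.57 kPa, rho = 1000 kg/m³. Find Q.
Formula: Q = C_d A \sqrt{\frac{2 \Delta P}{\rho}}
Q = 0.6093·0.0096·√(2·(18.57·1000)/1000)·1000 = 35.65 L/s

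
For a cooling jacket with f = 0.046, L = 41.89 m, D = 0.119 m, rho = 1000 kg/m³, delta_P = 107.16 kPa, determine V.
Formula: \Delta P = f \frac{L}{D} \frac{\rho V^2}{2}
Substituting knowns: 107.16 = 0.046·(41.89/0.119)·0.5·1000·V²/1000
Solving for V: V = √((107.16·1000)/(0.046·(41.89/0.119)·0.5·1000)) = 3.638 m/s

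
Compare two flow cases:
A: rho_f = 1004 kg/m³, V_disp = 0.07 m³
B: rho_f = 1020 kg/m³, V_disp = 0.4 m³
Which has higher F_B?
F_B(A) = 689.4 N, F_B(B) = 4002 N. Answer: B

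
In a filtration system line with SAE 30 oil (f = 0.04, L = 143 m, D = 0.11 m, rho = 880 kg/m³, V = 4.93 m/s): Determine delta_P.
Formula: \Delta P = f \frac{L}{D} \frac{\rho V^2}{2}
delta_P = 0.04·(143/0.11)·0.5·880·4.93²/1000 = 556.1 kPa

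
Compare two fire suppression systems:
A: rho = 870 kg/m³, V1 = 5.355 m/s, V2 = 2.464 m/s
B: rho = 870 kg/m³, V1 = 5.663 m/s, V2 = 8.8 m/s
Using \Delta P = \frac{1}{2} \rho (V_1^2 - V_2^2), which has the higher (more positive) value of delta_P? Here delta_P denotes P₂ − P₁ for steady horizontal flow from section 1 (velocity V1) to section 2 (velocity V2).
delta_P(A) = 9.833 kPa, delta_P(B) = -19.74 kPa. Answer: A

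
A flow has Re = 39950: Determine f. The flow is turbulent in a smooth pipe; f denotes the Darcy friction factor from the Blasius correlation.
Formula: f = \frac{0.316}{Re^{0.25}}
f = 0.316/39950^0.25 = 0.02235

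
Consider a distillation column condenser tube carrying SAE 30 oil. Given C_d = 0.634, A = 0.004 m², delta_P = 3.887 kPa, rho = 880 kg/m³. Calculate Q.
Formula: Q = C_d A \sqrt{\frac{2 \Delta P}{\rho}}
Q = 0.634·0.004·√(2·(3.887·1000)/880)·1000 = 7.538 L/s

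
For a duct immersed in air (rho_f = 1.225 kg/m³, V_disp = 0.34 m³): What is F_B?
Formula: F_B = \rho_f g V_{disp}
F_B = 1.225·9.81·0.34 = 4.086 N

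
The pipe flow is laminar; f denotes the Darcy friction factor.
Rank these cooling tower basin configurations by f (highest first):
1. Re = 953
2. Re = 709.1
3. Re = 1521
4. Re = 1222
Case 1: f = 0.06716
Case 2: f = 0.09026
Case 3: f = 0.04208
Case 4: f = 0.05237
Ranking (highest first): 2, 1, 4, 3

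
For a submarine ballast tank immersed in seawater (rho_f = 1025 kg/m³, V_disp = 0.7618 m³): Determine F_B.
Formula: F_B = \rho_f g V_{disp}
F_B = 1025·9.81·0.7618 = 7660 N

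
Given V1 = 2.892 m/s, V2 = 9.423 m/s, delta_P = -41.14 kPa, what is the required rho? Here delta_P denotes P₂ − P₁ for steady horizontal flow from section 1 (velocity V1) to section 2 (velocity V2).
Formula: \Delta P = \frac{1}{2} \rho (V_1^2 - V_2^2)
Substituting knowns: -41.14 = 0.5·rho·(2.892² − 9.423²)/1000
Solving for rho: rho = 2·(-41.14·1000)/(2.892² − 9.423²) = 1023 kg/m³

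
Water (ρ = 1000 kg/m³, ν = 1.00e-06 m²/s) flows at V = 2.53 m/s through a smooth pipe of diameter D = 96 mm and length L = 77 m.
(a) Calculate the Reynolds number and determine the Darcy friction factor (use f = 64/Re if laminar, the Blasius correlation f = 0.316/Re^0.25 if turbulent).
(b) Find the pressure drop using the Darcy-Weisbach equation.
(a) Re = V·D/ν = 2.53·0.096/1.00e-06 = 242880 → turbulent (Re > 4000); f = 0.316/Re^0.25 = 0.316/242880^0.25 = 0.014234 (Blasius is strictly valid for Re ≲ 1e5; used here as the smooth-pipe estimate the problem specifies)
(b) Darcy-Weisbach: ΔP = f·(L/D)·½ρV²/1000 = 0.014234·(77/0.096)·½·1000·2.53²/1000 = 36.54 kPa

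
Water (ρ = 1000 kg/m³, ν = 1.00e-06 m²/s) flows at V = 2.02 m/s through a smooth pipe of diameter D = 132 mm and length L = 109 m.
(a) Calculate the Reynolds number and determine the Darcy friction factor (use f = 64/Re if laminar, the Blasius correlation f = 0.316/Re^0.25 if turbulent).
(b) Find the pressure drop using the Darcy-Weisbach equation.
(a) Re = V·D/ν = 2.02·0.132/1.00e-06 = 266640 → turbulent (Re > 4000); f = 0.316/Re^0.25 = 0.316/266640^0.25 = 0.013906 (Blasius is strictly valid for Re ≲ 1e5; used here as the smooth-pipe estimate the problem specifies)
(b) Darcy-Weisbach: ΔP = f·(L/D)·½ρV²/1000 = 0.013906·(109/0.132)·½·1000·2.02²/1000 = 23.43 kPa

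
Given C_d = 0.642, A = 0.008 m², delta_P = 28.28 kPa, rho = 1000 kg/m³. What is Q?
Formula: Q = C_d A \sqrt{\frac{2 \Delta P}{\rho}}
Q = 0.642·0.008·√(2·(28.28·1000)/1000)·1000 = 38.63 L/s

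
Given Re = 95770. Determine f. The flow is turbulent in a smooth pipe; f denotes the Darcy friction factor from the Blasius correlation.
Formula: f = \frac{0.316}{Re^{0.25}}
f = 0.316/95770^0.25 = 0.01796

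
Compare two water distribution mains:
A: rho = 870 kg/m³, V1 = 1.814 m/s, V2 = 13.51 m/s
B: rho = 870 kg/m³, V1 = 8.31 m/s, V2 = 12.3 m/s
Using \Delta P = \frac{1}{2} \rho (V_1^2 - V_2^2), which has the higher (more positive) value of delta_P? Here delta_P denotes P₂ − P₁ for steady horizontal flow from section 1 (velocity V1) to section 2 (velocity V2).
delta_P(A) = -77.96 kPa, delta_P(B) = -35.77 kPa. Answer: B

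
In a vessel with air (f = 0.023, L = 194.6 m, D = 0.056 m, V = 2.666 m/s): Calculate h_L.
Formula: h_L = f \frac{L}{D} \frac{V^2}{2g}
h_L = 0.023·(194.6/0.056)·2.666²/(2·9.81) = 28.95 m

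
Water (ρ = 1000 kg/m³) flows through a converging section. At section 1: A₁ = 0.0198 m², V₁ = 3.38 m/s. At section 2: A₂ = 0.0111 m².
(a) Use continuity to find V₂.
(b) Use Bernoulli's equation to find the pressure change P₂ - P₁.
(a) Continuity: A₁V₁=A₂V₂ -> V₂=A₁V₁/A₂=0.0198*3.38/0.0111=6.03 m/s
(b) Bernoulli: P₂-P₁=0.5*rho*(V₁^2-V₂^2)/1000=0.5*1000*(3.38^2-6.03^2)/1000=-12.47 kPa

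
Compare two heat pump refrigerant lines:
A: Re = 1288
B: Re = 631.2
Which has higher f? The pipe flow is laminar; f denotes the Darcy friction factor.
f(A) = 0.04969, f(B) = 0.1014. Answer: B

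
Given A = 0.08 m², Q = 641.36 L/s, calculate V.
Formula: Q = A V
Substituting knowns: 641.36 = 0.08·V·1000
Solving for V: V = (641.36/1000)/0.08 = 8.017 m/s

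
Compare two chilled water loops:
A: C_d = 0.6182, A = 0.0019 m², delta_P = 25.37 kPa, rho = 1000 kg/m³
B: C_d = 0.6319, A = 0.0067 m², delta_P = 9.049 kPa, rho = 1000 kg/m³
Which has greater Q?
Q(A) = 8.367 L/s, Q(B) = 18.01 L/s. Answer: B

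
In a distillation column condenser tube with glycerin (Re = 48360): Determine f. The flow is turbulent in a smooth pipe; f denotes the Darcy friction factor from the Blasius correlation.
Formula: f = \frac{0.316}{Re^{0.25}}
f = 0.316/48360^0.25 = 0.02131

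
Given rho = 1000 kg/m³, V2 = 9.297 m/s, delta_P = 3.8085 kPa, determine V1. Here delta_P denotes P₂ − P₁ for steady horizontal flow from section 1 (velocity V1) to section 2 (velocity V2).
Formula: \Delta P = \frac{1}{2} \rho (V_1^2 - V_2^2)
Substituting knowns: 3.8085 = 0.5·1000·(V1² − 9.297²)/1000
Solving for V1: V1 = √(9.297² + 2·(3.8085·1000)/1000) = 9.698 m/s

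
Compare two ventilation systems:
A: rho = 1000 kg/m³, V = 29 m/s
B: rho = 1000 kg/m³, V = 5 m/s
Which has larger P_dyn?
P_dyn(A) = 420.5 kPa, P_dyn(B) = 12.5 kPa. Answer: A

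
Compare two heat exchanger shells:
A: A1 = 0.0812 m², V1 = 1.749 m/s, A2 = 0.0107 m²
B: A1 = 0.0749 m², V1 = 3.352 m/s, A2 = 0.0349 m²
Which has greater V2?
V2(A) = 13.27 m/s, V2(B) = 7.194 m/s. Answer: A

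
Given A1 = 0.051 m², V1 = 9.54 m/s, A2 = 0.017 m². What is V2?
Formula: V_2 = \frac{A_1 V_1}{A_2}
V2 = 0.051·9.54/0.017 = 28.62 m/s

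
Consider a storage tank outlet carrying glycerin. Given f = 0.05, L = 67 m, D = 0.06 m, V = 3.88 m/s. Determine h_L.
Formula: h_L = f \frac{L}{D} \frac{V^2}{2g}
h_L = 0.05·(67/0.06)·3.88²/(2·9.81) = 42.84 m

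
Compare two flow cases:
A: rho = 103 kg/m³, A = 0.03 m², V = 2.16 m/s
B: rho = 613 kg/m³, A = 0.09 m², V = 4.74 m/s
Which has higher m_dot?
m_dot(A) = 6.674 kg/s, m_dot(B) = 261.5 kg/s. Answer: B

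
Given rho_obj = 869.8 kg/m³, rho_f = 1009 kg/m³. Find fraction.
Formula: f_{sub} = \frac{\rho_{obj}}{\rho_f}
fraction = 869.8/1009 = 0.862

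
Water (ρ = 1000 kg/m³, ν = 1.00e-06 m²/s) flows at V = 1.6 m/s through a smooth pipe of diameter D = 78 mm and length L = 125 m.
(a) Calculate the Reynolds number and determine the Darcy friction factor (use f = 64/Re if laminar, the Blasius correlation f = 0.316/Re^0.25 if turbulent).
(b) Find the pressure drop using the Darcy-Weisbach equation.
(a) Re = V·D/ν = 1.6·0.078/1.00e-06 = 124800 → turbulent (Re > 4000); f = 0.316/Re^0.25 = 0.316/124800^0.25 = 0.016813 (Blasius is strictly valid for Re ≲ 1e5; used here as the smooth-pipe estimate the problem specifies)
(b) Darcy-Weisbach: ΔP = f·(L/D)·½ρV²/1000 = 0.016813·(125/0.078)·½·1000·1.6²/1000 = 34.49 kPa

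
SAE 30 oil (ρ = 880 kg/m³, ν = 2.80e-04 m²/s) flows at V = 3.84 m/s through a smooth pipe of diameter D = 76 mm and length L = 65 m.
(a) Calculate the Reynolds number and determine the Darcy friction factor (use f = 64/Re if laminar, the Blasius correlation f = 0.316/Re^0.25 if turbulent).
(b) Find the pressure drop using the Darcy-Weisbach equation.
(a) Re = V·D/ν = 3.84·0.076/2.80e-04 = 1042.3 → laminar (Re < 2300); f = 64/Re = 64/1042.3 = 0.061403
(b) Darcy-Weisbach: ΔP = f·(L/D)·½ρV²/1000 = 0.061403·(65/0.076)·½·880·3.84²/1000 = 340.7 kPa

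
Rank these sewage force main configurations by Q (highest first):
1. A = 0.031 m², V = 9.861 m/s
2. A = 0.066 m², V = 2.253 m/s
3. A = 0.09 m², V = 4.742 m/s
Case 1: Q = 305.7 L/s
Case 2: Q = 148.7 L/s
Case 3: Q = 426.8 L/s
Ranking (highest first): 3, 1, 2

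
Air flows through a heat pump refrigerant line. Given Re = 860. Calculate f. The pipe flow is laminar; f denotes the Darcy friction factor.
Formula: f = \frac{64}{Re}
f = 64/860 = 0.07442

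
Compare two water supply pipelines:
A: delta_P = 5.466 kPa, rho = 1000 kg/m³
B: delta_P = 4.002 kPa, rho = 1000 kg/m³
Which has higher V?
V(A) = 3.306 m/s, V(B) = 2.829 m/s. Answer: A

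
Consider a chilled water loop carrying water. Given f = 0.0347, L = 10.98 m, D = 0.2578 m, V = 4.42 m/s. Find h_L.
Formula: h_L = f \frac{L}{D} \frac{V^2}{2g}
h_L = 0.0347·(10.98/0.2578)·4.42²/(2·9.81) = 1.472 m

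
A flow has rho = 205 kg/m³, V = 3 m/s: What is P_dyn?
Formula: P_{dyn} = \frac{1}{2} \rho V^2
P_dyn = 0.5·205·3²/1000 = 0.9225 kPa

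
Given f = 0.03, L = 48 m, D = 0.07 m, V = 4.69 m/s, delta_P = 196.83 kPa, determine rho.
Formula: \Delta P = f \frac{L}{D} \frac{\rho V^2}{2}
Substituting knowns: 196.83 = 0.03·(48/0.07)·0.5·rho·4.69²/1000
Solving for rho: rho = (196.83·1000)/(0.03·(48/0.07)·0.5·4.69²) = 870 kg/m³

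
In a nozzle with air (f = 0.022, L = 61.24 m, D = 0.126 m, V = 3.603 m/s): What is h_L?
Formula: h_L = f \frac{L}{D} \frac{V^2}{2g}
h_L = 0.022·(61.24/0.126)·3.603²/(2·9.81) = 7.075 m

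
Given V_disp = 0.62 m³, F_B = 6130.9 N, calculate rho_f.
Formula: F_B = \rho_f g V_{disp}
Substituting knowns: 6130.9 = rho_f·9.81·0.62
Solving for rho_f: rho_f = 6130.9/(9.81·0.62) = 1008 kg/m³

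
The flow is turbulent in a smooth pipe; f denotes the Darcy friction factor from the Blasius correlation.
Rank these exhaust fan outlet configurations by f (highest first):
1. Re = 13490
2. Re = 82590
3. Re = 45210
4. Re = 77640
Case 1: f = 0.02932
Case 2: f = 0.01864
Case 3: f = 0.02167
Case 4: f = 0.01893
Ranking (highest first): 1, 3, 4, 2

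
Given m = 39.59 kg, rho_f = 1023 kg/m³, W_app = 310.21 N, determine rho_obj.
Formula: W_{app} = mg\left(1 - \frac{\rho_f}{\rho_{obj}}\right)
Substituting knowns: 310.21 = 39.59·9.81·(1 − 1023/rho_obj)
Solving for rho_obj: rho_obj = 1023/(1 − 310.21/(39.59·9.81)) = 5083 kg/m³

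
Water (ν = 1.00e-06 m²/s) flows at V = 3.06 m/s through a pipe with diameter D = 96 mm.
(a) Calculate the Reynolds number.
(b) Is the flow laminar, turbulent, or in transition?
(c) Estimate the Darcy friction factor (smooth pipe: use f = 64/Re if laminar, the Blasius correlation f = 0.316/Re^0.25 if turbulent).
(a) Re = V·D/ν = 3.06·0.096/1.00e-06 = 293760
(b) Flow regime: turbulent (Re > 4000)
(c) Friction factor: f = 0.316/Re^0.25 = 0.316/293760^0.25 = 0.01357 (Blasius is strictly valid for Re ≲ 1e5; used here as the smooth-pipe estimate the problem specifies)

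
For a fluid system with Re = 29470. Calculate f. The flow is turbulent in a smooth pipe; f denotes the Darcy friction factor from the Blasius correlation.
Formula: f = \frac{0.316}{Re^{0.25}}
f = 0.316/29470^0.25 = 0.02412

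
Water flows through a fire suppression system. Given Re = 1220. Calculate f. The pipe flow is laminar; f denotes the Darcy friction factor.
Formula: f = \frac{64}{Re}
f = 64/1220 = 0.05246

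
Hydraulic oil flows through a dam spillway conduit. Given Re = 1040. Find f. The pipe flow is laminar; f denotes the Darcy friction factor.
Formula: f = \frac{64}{Re}
f = 64/1040 = 0.06154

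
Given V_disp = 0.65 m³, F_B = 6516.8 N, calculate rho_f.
Formula: F_B = \rho_f g V_{disp}
Substituting knowns: 6516.8 = rho_f·9.81·0.65
Solving for rho_f: rho_f = 6516.8/(9.81·0.65) = 1022 kg/m³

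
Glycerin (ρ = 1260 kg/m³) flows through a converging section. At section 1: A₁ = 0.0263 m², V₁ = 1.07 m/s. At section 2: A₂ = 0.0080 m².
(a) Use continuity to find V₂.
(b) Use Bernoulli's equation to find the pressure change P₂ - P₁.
(a) Continuity: A₁V₁=A₂V₂ -> V₂=A₁V₁/A₂=0.0263*1.07/0.0080=3.52 m/s
(b) Bernoulli: P₂-P₁=0.5*rho*(V₁^2-V₂^2)/1000=0.5*1260*(1.07^2-3.52^2)/1000=-7.085 kPa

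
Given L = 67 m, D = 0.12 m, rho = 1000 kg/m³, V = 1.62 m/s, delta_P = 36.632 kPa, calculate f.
Formula: \Delta P = f \frac{L}{D} \frac{\rho V^2}{2}
Substituting knowns: 36.632 = f·(67/0.12)·0.5·1000·1.62²/1000
Solving for f: f = (36.632·1000)/((67/0.12)·0.5·1000·1.62²) = 0.05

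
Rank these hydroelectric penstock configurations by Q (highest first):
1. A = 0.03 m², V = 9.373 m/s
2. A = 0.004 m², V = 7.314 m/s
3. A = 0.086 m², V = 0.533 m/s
Case 1: Q = 281.2 L/s
Case 2: Q = 29.26 L/s
Case 3: Q = 45.84 L/s
Ranking (highest first): 1, 3, 2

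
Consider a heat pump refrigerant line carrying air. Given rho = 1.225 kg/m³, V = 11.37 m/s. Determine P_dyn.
Formula: P_{dyn} = \frac{1}{2} \rho V^2
P_dyn = 0.5·1.225·11.37²/1000 = 0.07918 kPa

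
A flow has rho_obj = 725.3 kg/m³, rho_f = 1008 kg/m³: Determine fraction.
Formula: f_{sub} = \frac{\rho_{obj}}{\rho_f}
fraction = 725.3/1008 = 0.7195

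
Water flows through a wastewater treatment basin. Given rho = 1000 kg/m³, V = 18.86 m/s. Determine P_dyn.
Formula: P_{dyn} = \frac{1}{2} \rho V^2
P_dyn = 0.5·1000·18.86²/1000 = 177.8 kPa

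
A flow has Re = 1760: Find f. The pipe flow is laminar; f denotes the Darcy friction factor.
Formula: f = \frac{64}{Re}
f = 64/1760 = 0.03636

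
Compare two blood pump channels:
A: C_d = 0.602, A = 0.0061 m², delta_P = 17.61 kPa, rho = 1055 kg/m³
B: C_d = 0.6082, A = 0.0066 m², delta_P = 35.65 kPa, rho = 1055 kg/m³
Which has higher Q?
Q(A) = 21.22 L/s, Q(B) = 33 L/s. Answer: B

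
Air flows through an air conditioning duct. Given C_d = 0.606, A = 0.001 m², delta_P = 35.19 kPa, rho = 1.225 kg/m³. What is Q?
Formula: Q = C_d A \sqrt{\frac{2 \Delta P}{\rho}}
Q = 0.606·0.001·√(2·(35.19·1000)/1.225)·1000 = 145.3 L/s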